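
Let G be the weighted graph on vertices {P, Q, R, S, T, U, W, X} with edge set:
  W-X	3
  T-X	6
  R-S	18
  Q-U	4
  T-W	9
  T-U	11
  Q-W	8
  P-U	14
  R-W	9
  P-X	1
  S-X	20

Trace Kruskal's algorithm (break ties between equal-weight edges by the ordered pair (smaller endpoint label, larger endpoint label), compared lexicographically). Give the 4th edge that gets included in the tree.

T-X

Kruskal's algorithm — process edges by increasing weight (ties by edge label):
P-X (1): add — endpoints in different components.
W-X (3): add — endpoints in different components.
Q-U (4): add — endpoints in different components.
T-X (6): add — endpoints in different components.
Q-W (8): add — endpoints in different components.
R-W (9): add — endpoints in different components.
T-W (9): skip — W and T already connected.
T-U (11): skip — U and T already connected.
P-U (14): skip — P and U already connected.
R-S (18): add — endpoints in different components.
The 4th edge added is T-X.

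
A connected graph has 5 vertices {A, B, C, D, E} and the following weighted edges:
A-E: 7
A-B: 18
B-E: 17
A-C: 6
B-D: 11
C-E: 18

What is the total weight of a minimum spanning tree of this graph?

Prim's algorithm from D:
Step 1: frontier [B-D 11] → take B-D (11); add B.
Step 2: frontier [B-E 17, A-B 18] → take B-E (17); add E.
Step 3: frontier [A-B 18, A-E 7, C-E 18] → take A-E (7); add A.
Step 4: frontier [A-C 6, C-E 18] → take A-C (6); add C.
MST edges: B-D, B-E, A-E, A-C; total weight 11+17+7+6 = 41.

41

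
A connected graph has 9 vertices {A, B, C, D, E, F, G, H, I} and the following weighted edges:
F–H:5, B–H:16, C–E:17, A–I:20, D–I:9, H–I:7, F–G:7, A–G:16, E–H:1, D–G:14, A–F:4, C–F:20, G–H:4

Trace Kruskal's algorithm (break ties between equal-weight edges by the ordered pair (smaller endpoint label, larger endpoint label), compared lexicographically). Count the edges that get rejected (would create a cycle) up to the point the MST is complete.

3

Kruskal's algorithm — process edges by increasing weight (ties by edge label):
E–H (1): add — endpoints in different components.
A–F (4): add — endpoints in different components.
G–H (4): add — endpoints in different components.
F–H (5): add — endpoints in different components.
F–G (7): skip — F and G already connected.
H–I (7): add — endpoints in different components.
D–I (9): add — endpoints in different components.
D–G (14): skip — D and G already connected.
A–G (16): skip — A and G already connected.
B–H (16): add — endpoints in different components.
C–E (17): add — endpoints in different components.
Edges rejected before the tree was complete: 3.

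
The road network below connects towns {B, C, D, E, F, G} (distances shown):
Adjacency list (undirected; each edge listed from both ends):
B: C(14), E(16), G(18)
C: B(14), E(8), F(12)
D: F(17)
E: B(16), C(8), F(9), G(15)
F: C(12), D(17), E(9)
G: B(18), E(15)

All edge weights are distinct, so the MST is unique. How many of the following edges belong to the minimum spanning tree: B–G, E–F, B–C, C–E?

3

Sort edges by weight, then run Kruskal:
C–E (8): add. Components now {B} {C,E} {D} {F} {G}
E–F (9): add. Components now {B} {C,E,F} {D} {G}
C–F (12): skip — C and F already connected.
B–C (14): add. Components now {B,C,E,F} {D} {G}
E–G (15): add. Components now {B,C,E,F,G} {D}
B–E (16): skip — B and E already connected.
D–F (17): add. Components now {B,C,D,E,F,G}
MST edge set: {C–E, E–F, B–C, E–G, D–F}.
Of the listed edges, {E–F, B–C, C–E} are in the MST → 3.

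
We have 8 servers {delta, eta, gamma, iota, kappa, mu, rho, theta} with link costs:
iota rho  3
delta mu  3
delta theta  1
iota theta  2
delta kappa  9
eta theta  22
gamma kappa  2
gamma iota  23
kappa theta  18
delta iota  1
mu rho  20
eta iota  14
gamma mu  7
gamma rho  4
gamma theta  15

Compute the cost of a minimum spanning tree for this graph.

28

Kruskal: consider edges lightest-first.
delta iota (1): add — endpoints in different components.
delta theta (1): add — endpoints in different components.
gamma kappa (2): add — endpoints in different components.
iota theta (2): skip — theta and iota already connected.
delta mu (3): add — endpoints in different components.
iota rho (3): add — endpoints in different components.
gamma rho (4): add — endpoints in different components.
gamma mu (7): skip — mu and gamma already connected.
delta kappa (9): skip — kappa and delta already connected.
eta iota (14): add — endpoints in different components.
MST edges: delta iota, delta theta, gamma kappa, delta mu, iota rho, gamma rho, eta iota; total weight 1+1+2+3+3+4+14 = 28.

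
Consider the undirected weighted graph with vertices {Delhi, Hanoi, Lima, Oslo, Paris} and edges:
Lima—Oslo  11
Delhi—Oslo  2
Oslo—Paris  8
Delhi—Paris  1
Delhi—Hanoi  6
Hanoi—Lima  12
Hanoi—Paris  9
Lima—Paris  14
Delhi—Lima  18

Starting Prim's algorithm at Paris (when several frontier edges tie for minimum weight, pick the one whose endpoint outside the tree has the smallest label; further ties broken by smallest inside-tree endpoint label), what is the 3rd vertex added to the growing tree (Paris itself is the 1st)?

Grow the tree from Paris using Prim:
Step 1: frontier [Delhi—Paris 1, Oslo—Paris 8, Hanoi—Paris 9, Lima—Paris 14] → take Delhi—Paris (1); add Delhi.
Step 2: frontier [Delhi—Oslo 2, Delhi—Hanoi 6, Delhi—Lima 18, Oslo—Paris 8, Hanoi—Paris 9, Lima—Paris 14] → take Delhi—Oslo (2); add Oslo.
Step 3: frontier [Delhi—Hanoi 6, Delhi—Lima 18, Lima—Oslo 11, Hanoi—Paris 9, Lima—Paris 14] → take Delhi—Hanoi (6); add Hanoi.
Step 4: frontier [Delhi—Lima 18, Hanoi—Lima 12, Lima—Oslo 11, Lima—Paris 14] → take Lima—Oslo (11); add Lima.
Vertex order: Paris, Delhi, Oslo, Hanoi, Lima. The 3rd vertex is Oslo.

Oslo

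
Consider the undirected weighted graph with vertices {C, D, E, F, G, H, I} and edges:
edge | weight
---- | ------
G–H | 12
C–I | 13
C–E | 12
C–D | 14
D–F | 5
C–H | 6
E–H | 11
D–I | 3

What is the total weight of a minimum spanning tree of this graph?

50

Sort edges by weight, then run Kruskal:
D–I (3): add. Components now {C} {D,I} {E} {F} {G} {H}
D–F (5): add. Components now {C} {D,F,I} {E} {G} {H}
C–H (6): add. Components now {C,H} {D,F,I} {E} {G}
E–H (11): add. Components now {C,E,H} {D,F,I} {G}
C–E (12): skip — C and E already connected.
G–H (12): add. Components now {C,E,G,H} {D,F,I}
C–I (13): add. Components now {C,D,E,F,G,H,I}
MST edges: D–I, D–F, C–H, E–H, G–H, C–I; total weight 3+5+6+11+12+13 = 50.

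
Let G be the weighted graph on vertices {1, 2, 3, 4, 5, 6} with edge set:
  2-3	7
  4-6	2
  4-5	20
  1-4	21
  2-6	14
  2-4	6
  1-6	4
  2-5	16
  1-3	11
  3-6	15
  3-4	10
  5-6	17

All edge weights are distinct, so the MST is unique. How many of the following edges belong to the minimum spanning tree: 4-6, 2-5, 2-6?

Kruskal's algorithm — process edges by increasing weight (ties by edge label):
4-6 (2): add. Components now {1} {2} {3} {4,6} {5}
1-6 (4): add. Components now {1,4,6} {2} {3} {5}
2-4 (6): add. Components now {1,2,4,6} {3} {5}
2-3 (7): add. Components now {1,2,3,4,6} {5}
3-4 (10): skip — 3 and 4 already connected.
1-3 (11): skip — 1 and 3 already connected.
2-6 (14): skip — 2 and 6 already connected.
3-6 (15): skip — 3 and 6 already connected.
2-5 (16): add. Components now {1,2,3,4,5,6}
MST edge set: {4-6, 1-6, 2-4, 2-3, 2-5}.
Of the listed edges, {4-6, 2-5} are in the MST → 2.

2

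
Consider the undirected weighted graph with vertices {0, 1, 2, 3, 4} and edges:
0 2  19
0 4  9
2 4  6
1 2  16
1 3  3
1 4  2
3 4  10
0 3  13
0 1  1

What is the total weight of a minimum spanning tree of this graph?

12

Kruskal: consider edges lightest-first.
0 1 (1): add — endpoints in different components.
1 4 (2): add — endpoints in different components.
1 3 (3): add — endpoints in different components.
2 4 (6): add — endpoints in different components.
MST edges: 0 1, 1 4, 1 3, 2 4; total weight 1+2+3+6 = 12.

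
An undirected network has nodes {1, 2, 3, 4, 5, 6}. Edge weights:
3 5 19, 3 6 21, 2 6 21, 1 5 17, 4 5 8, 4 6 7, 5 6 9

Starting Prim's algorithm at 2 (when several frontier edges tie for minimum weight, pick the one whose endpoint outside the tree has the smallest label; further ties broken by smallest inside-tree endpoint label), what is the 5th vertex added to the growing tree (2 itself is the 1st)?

Prim, starting at 2.
Step 1: cheapest edge leaving the tree is 2 6 (21); add 6.
Step 2: cheapest edge leaving the tree is 4 6 (7); add 4.
Step 3: cheapest edge leaving the tree is 4 5 (8); add 5.
Step 4: cheapest edge leaving the tree is 1 5 (17); add 1.
Step 5: cheapest edge leaving the tree is 3 5 (19); add 3.
Vertex order: 2, 6, 4, 5, 1, 3. The 5th vertex is 1.

1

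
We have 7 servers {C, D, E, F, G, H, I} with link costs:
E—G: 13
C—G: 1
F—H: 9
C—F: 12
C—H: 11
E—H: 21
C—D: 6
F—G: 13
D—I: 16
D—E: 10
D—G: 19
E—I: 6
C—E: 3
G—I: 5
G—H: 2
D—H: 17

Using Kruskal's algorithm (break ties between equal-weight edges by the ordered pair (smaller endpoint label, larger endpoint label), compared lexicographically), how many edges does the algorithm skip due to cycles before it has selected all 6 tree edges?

Kruskal's algorithm — process edges by increasing weight (ties by edge label):
C—G (1): add — endpoints in different components.
G—H (2): add — endpoints in different components.
C—E (3): add — endpoints in different components.
G—I (5): add — endpoints in different components.
C—D (6): add — endpoints in different components.
E—I (6): skip — E and I already connected.
F—H (9): add — endpoints in different components.
Edges rejected before the tree was complete: 1.

1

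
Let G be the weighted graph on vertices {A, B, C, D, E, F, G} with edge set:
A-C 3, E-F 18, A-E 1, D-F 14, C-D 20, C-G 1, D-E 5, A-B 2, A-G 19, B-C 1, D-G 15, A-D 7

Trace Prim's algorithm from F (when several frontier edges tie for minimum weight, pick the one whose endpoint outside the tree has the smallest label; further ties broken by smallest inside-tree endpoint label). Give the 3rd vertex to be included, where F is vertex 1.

E

Prim, starting at F.
Step 1: cheapest edge leaving the tree is D-F (14); add D.
Step 2: cheapest edge leaving the tree is D-E (5); add E.
Step 3: cheapest edge leaving the tree is A-E (1); add A.
Step 4: cheapest edge leaving the tree is A-B (2); add B.
Step 5: cheapest edge leaving the tree is B-C (1); add C.
Step 6: cheapest edge leaving the tree is C-G (1); add G.
Vertex order: F, D, E, A, B, C, G. The 3rd vertex is E.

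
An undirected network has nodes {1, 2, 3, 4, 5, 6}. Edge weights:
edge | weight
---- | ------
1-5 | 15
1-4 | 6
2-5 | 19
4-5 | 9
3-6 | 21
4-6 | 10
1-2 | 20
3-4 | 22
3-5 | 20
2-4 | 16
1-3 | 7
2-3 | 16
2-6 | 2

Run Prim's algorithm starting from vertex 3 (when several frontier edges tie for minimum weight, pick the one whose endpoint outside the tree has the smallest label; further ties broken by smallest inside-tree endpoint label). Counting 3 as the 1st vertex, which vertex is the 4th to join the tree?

Prim, starting at 3.
Step 1: cheapest edge leaving the tree is 1-3 (7); add 1.
Step 2: cheapest edge leaving the tree is 1-4 (6); add 4.
Step 3: cheapest edge leaving the tree is 4-5 (9); add 5.
Step 4: cheapest edge leaving the tree is 4-6 (10); add 6.
Step 5: cheapest edge leaving the tree is 2-6 (2); add 2.
Vertex order: 3, 1, 4, 5, 6, 2. The 4th vertex is 5.

5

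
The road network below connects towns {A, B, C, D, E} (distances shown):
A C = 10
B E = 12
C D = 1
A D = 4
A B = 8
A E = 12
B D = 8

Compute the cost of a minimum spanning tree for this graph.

25

Prim, starting at E.
Step 1: frontier [A E 12, B E 12] → take A E (12); add A.
Step 2: frontier [A D 4, A B 8, A C 10, B E 12] → take A D (4); add D.
Step 3: frontier [A B 8, A C 10, C D 1, B D 8, B E 12] → take C D (1); add C.
Step 4: frontier [A B 8, B D 8, B E 12] → take A B (8); add B.
MST edges: A E, A D, C D, A B; total weight 12+4+1+8 = 25.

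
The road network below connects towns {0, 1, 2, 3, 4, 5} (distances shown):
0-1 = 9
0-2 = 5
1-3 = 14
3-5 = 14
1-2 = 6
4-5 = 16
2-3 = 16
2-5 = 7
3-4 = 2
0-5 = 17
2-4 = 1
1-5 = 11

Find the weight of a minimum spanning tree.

21

Sort edges by weight, then run Kruskal:
2-4 (1): add — endpoints in different components.
3-4 (2): add — endpoints in different components.
0-2 (5): add — endpoints in different components.
1-2 (6): add — endpoints in different components.
2-5 (7): add — endpoints in different components.
MST edges: 2-4, 3-4, 0-2, 1-2, 2-5; total weight 1+2+5+6+7 = 21.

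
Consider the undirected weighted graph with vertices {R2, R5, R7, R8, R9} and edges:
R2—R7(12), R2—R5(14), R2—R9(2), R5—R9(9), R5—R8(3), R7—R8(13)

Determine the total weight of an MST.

26

Kruskal's algorithm — process edges by increasing weight (ties by edge label):
R2—R9 (2): add. Components now {R8} {R7} {R2,R9} {R5}
R5—R8 (3): add. Components now {R5,R8} {R7} {R2,R9}
R5—R9 (9): add. Components now {R2,R5,R8,R9} {R7}
R2—R7 (12): add. Components now {R2,R5,R7,R8,R9}
MST edges: R2—R9, R5—R8, R5—R9, R2—R7; total weight 2+3+9+12 = 26.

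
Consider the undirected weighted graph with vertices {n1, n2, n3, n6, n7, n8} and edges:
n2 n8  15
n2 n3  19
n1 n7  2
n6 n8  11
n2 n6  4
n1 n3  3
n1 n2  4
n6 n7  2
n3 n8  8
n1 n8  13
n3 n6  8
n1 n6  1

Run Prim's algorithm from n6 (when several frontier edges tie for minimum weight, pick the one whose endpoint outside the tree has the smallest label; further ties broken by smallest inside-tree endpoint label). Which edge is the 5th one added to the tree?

n3-n8

Prim's algorithm from n6:
Step 1: cheapest edge leaving the tree is n1 n6 (1); add n1.
Step 2: cheapest edge leaving the tree is n1 n7 (2); add n7.
Step 3: cheapest edge leaving the tree is n1 n3 (3); add n3.
Step 4: cheapest edge leaving the tree is n1 n2 (4); add n2.
Step 5: cheapest edge leaving the tree is n3 n8 (8); add n8.
The 5th edge added is n3 n8.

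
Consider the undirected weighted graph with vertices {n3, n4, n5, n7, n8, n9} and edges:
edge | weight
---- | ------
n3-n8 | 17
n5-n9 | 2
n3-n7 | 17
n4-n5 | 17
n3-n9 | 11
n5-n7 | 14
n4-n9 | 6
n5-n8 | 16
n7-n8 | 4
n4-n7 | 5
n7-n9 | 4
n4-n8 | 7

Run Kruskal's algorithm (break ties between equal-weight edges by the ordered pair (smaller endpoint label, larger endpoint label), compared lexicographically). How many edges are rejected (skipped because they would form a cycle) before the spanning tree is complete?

2

Kruskal: consider edges lightest-first.
n5-n9 (2): add. Components now {n8} {n5,n9} {n7} {n4} {n3}
n7-n8 (4): add. Components now {n7,n8} {n5,n9} {n4} {n3}
n7-n9 (4): add. Components now {n5,n7,n8,n9} {n4} {n3}
n4-n7 (5): add. Components now {n4,n5,n7,n8,n9} {n3}
n4-n9 (6): skip — n9 and n4 already connected.
n4-n8 (7): skip — n8 and n4 already connected.
n3-n9 (11): add. Components now {n3,n4,n5,n7,n8,n9}
Edges rejected before the tree was complete: 2.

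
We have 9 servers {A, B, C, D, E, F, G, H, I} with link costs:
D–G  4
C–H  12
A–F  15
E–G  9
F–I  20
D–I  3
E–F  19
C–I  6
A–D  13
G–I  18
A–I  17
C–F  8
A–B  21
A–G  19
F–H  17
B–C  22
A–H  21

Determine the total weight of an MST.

Sort edges by weight, then run Kruskal:
D–I (3): add — endpoints in different components.
D–G (4): add — endpoints in different components.
C–I (6): add — endpoints in different components.
C–F (8): add — endpoints in different components.
E–G (9): add — endpoints in different components.
C–H (12): add — endpoints in different components.
A–D (13): add — endpoints in different components.
A–F (15): skip — A and F already connected.
A–I (17): skip — A and I already connected.
F–H (17): skip — F and H already connected.
G–I (18): skip — G and I already connected.
A–G (19): skip — A and G already connected.
E–F (19): skip — E and F already connected.
F–I (20): skip — F and I already connected.
A–B (21): add — endpoints in different components.
MST edges: D–I, D–G, C–I, C–F, E–G, C–H, A–D, A–B; total weight 3+4+6+8+9+12+13+21 = 76.

76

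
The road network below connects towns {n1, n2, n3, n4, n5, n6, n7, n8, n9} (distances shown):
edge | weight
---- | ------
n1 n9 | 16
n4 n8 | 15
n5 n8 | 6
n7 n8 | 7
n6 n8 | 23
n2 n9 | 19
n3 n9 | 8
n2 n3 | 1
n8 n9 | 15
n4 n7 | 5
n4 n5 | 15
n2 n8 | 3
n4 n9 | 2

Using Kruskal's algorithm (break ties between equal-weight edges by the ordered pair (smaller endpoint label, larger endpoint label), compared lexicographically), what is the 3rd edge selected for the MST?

Sort edges by weight, then run Kruskal:
n2 n3 (1): add — endpoints in different components.
n4 n9 (2): add — endpoints in different components.
n2 n8 (3): add — endpoints in different components.
n4 n7 (5): add — endpoints in different components.
n5 n8 (6): add — endpoints in different components.
n7 n8 (7): add — endpoints in different components.
n3 n9 (8): skip — n9 and n3 already connected.
n4 n5 (15): skip — n4 and n5 already connected.
n4 n8 (15): skip — n4 and n8 already connected.
n8 n9 (15): skip — n9 and n8 already connected.
n1 n9 (16): add — endpoints in different components.
n2 n9 (19): skip — n9 and n2 already connected.
n6 n8 (23): add — endpoints in different components.
The 3rd edge added is n2 n8.

n2-n8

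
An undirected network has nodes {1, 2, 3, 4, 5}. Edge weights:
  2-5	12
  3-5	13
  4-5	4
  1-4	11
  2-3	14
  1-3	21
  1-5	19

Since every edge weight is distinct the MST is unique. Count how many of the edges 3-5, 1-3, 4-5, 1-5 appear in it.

2

Kruskal: consider edges lightest-first.
4-5 (4): add — endpoints in different components.
1-4 (11): add — endpoints in different components.
2-5 (12): add — endpoints in different components.
3-5 (13): add — endpoints in different components.
MST edge set: {4-5, 1-4, 2-5, 3-5}.
Of the listed edges, {3-5, 4-5} are in the MST → 2.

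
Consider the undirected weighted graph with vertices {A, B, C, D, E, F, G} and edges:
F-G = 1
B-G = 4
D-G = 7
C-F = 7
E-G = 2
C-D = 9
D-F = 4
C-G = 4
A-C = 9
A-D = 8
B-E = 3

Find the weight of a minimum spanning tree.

Sort edges by weight, then run Kruskal:
F-G (1): add — endpoints in different components.
E-G (2): add — endpoints in different components.
B-E (3): add — endpoints in different components.
B-G (4): skip — B and G already connected.
C-G (4): add — endpoints in different components.
D-F (4): add — endpoints in different components.
C-F (7): skip — C and F already connected.
D-G (7): skip — D and G already connected.
A-D (8): add — endpoints in different components.
MST edges: F-G, E-G, B-E, C-G, D-F, A-D; total weight 1+2+3+4+4+8 = 22.

22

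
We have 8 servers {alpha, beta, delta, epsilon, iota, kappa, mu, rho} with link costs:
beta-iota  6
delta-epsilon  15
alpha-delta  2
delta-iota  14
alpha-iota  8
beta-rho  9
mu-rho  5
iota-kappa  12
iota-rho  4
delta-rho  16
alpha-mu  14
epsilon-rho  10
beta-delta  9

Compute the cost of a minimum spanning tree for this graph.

Kruskal: consider edges lightest-first.
alpha-delta (2): add — endpoints in different components.
iota-rho (4): add — endpoints in different components.
mu-rho (5): add — endpoints in different components.
beta-iota (6): add — endpoints in different components.
alpha-iota (8): add — endpoints in different components.
beta-delta (9): skip — delta and beta already connected.
beta-rho (9): skip — beta and rho already connected.
epsilon-rho (10): add — endpoints in different components.
iota-kappa (12): add — endpoints in different components.
MST edges: alpha-delta, iota-rho, mu-rho, beta-iota, alpha-iota, epsilon-rho, iota-kappa; total weight 2+4+5+6+8+10+12 = 47.

47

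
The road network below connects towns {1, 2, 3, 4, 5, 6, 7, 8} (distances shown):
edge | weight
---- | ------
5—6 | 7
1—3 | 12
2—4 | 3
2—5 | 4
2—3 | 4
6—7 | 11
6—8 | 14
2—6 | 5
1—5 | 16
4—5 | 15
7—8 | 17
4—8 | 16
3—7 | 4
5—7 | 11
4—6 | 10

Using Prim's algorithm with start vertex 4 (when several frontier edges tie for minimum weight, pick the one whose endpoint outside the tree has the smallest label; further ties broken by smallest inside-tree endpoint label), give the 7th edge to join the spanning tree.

Prim's algorithm from 4:
Step 1: cheapest edge leaving the tree is 2—4 (3); add 2.
Step 2: cheapest edge leaving the tree is 2—3 (4); add 3.
Step 3: cheapest edge leaving the tree is 2—5 (4); add 5.
Step 4: cheapest edge leaving the tree is 3—7 (4); add 7.
Step 5: cheapest edge leaving the tree is 2—6 (5); add 6.
Step 6: cheapest edge leaving the tree is 1—3 (12); add 1.
Step 7: cheapest edge leaving the tree is 6—8 (14); add 8.
The 7th edge added is 6—8.

6-8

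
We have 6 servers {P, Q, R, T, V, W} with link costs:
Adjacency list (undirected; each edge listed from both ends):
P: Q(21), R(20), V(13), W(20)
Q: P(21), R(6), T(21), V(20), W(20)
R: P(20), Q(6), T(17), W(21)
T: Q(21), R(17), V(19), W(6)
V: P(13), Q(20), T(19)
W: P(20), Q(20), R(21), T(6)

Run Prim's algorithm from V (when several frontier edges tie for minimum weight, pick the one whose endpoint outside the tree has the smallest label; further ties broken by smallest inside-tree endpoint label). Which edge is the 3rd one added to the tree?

Prim, starting at V.
Step 1: frontier [P-V 13, T-V 19, Q-V 20] → take P-V (13); add P.
Step 2: frontier [P-R 20, P-W 20, P-Q 21, T-V 19, Q-V 20] → take T-V (19); add T.
Step 3: frontier [P-R 20, P-W 20, P-Q 21, T-W 6, R-T 17, Q-T 21, Q-V 20] → take T-W (6); add W.
Step 4: frontier [P-R 20, P-Q 21, R-T 17, Q-T 21, Q-V 20, Q-W 20, R-W 21] → take R-T (17); add R.
Step 5: frontier [P-Q 21, Q-R 6, Q-T 21, Q-V 20, Q-W 20] → take Q-R (6); add Q.
The 3rd edge added is T-W.

T-W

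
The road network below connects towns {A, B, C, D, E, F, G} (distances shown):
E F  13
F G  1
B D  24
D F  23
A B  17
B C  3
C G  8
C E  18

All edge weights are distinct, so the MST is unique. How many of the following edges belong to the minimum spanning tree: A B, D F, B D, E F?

3

Kruskal: consider edges lightest-first.
F G (1): add. Components now {A} {B} {C} {D} {E} {F,G}
B C (3): add. Components now {A} {B,C} {D} {E} {F,G}
C G (8): add. Components now {A} {B,C,F,G} {D} {E}
E F (13): add. Components now {A} {B,C,E,F,G} {D}
A B (17): add. Components now {A,B,C,E,F,G} {D}
C E (18): skip — C and E already connected.
D F (23): add. Components now {A,B,C,D,E,F,G}
MST edge set: {F G, B C, C G, E F, A B, D F}.
Of the listed edges, {A B, D F, E F} are in the MST → 3.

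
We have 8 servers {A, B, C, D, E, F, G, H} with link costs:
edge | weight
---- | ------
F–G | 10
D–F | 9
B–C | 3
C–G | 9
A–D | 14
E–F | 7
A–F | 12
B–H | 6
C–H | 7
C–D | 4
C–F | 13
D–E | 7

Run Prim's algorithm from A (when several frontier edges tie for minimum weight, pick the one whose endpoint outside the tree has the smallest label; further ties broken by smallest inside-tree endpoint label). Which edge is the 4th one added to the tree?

Grow the tree from A using Prim:
Step 1: cheapest edge leaving the tree is A–F (12); add F.
Step 2: cheapest edge leaving the tree is E–F (7); add E.
Step 3: cheapest edge leaving the tree is D–E (7); add D.
Step 4: cheapest edge leaving the tree is C–D (4); add C.
Step 5: cheapest edge leaving the tree is B–C (3); add B.
Step 6: cheapest edge leaving the tree is B–H (6); add H.
Step 7: cheapest edge leaving the tree is C–G (9); add G.
The 4th edge added is C–D.

C-D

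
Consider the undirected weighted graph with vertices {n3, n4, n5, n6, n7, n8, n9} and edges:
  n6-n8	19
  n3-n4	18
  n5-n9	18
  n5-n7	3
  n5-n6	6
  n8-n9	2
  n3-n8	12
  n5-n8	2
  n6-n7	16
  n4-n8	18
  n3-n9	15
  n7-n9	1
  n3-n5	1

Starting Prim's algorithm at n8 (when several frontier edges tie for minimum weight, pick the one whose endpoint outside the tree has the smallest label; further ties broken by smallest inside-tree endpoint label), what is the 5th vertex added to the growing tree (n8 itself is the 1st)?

Prim, starting at n8.
Step 1: frontier [n5-n8 2, n8-n9 2, n3-n8 12, n4-n8 18, n6-n8 19] → take n5-n8 (2); add n5.
Step 2: frontier [n3-n5 1, n5-n7 3, n5-n6 6, n5-n9 18, n8-n9 2, n3-n8 12, n4-n8 18, n6-n8 19] → take n3-n5 (1); add n3.
Step 3: frontier [n3-n9 15, n3-n4 18, n5-n7 3, n5-n6 6, n5-n9 18, n8-n9 2, n4-n8 18, n6-n8 19] → take n8-n9 (2); add n9.
Step 4: frontier [n3-n4 18, n5-n7 3, n5-n6 6, n4-n8 18, n6-n8 19, n7-n9 1] → take n7-n9 (1); add n7.
Step 5: frontier [n3-n4 18, n5-n6 6, n6-n7 16, n4-n8 18, n6-n8 19] → take n5-n6 (6); add n6.
Step 6: frontier [n3-n4 18, n4-n8 18] → take n3-n4 (18); add n4.
Vertex order: n8, n5, n3, n9, n7, n6, n4. The 5th vertex is n7.

n7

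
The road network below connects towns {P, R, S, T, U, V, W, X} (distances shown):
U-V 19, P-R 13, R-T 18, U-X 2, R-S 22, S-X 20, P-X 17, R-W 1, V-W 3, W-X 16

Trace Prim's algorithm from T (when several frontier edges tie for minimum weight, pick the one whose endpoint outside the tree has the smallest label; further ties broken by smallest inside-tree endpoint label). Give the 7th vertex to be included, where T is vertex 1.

U

Prim, starting at T.
Step 1: cheapest edge leaving the tree is R-T (18); add R.
Step 2: cheapest edge leaving the tree is R-W (1); add W.
Step 3: cheapest edge leaving the tree is V-W (3); add V.
Step 4: cheapest edge leaving the tree is P-R (13); add P.
Step 5: cheapest edge leaving the tree is W-X (16); add X.
Step 6: cheapest edge leaving the tree is U-X (2); add U.
Step 7: cheapest edge leaving the tree is S-X (20); add S.
Vertex order: T, R, W, V, P, X, U, S. The 7th vertex is U.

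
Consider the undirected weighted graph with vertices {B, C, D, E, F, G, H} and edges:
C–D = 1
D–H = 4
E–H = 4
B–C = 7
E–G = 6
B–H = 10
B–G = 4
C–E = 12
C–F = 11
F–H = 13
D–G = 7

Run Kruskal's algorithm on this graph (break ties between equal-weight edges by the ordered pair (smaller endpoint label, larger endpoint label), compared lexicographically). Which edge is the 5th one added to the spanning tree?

Kruskal: consider edges lightest-first.
C–D (1): add. Components now {B} {C,D} {E} {F} {G} {H}
B–G (4): add. Components now {B,G} {C,D} {E} {F} {H}
D–H (4): add. Components now {B,G} {C,D,H} {E} {F}
E–H (4): add. Components now {B,G} {C,D,E,H} {F}
E–G (6): add. Components now {B,C,D,E,G,H} {F}
B–C (7): skip — B and C already connected.
D–G (7): skip — D and G already connected.
B–H (10): skip — B and H already connected.
C–F (11): add. Components now {B,C,D,E,F,G,H}
The 5th edge added is E–G.

E-G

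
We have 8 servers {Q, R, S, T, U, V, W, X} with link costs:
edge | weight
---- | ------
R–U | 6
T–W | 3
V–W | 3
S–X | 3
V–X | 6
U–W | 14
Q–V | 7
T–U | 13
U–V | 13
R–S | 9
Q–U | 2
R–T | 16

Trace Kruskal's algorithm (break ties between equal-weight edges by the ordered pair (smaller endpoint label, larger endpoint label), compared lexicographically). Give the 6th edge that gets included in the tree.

Kruskal: consider edges lightest-first.
Q–U (2): add — endpoints in different components.
S–X (3): add — endpoints in different components.
T–W (3): add — endpoints in different components.
V–W (3): add — endpoints in different components.
R–U (6): add — endpoints in different components.
V–X (6): add — endpoints in different components.
Q–V (7): add — endpoints in different components.
The 6th edge added is V–X.

V-X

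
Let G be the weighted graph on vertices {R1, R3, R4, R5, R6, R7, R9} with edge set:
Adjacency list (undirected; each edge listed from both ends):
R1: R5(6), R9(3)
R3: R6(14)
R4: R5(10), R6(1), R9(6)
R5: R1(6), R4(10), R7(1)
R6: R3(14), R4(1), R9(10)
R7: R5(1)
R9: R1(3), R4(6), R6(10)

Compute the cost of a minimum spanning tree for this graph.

31

Grow the tree from R7 using Prim:
Step 1: frontier [R5—R7 1] → take R5—R7 (1); add R5.
Step 2: frontier [R1—R5 6, R4—R5 10] → take R1—R5 (6); add R1.
Step 3: frontier [R1—R9 3, R4—R5 10] → take R1—R9 (3); add R9.
Step 4: frontier [R4—R5 10, R4—R9 6, R6—R9 10] → take R4—R9 (6); add R4.
Step 5: frontier [R4—R6 1, R6—R9 10] → take R4—R6 (1); add R6.
Step 6: frontier [R3—R6 14] → take R3—R6 (14); add R3.
MST edges: R5—R7, R1—R5, R1—R9, R4—R9, R4—R6, R3—R6; total weight 1+6+3+6+1+14 = 31.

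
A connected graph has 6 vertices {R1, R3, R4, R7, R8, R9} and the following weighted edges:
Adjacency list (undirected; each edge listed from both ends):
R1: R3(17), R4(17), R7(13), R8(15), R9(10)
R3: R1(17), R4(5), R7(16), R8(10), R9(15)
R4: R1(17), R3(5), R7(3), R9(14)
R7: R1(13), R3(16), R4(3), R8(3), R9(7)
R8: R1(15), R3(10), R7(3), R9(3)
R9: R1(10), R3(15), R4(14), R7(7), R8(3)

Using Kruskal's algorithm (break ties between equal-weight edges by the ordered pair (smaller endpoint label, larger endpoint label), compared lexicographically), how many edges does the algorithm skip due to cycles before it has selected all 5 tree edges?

Sort edges by weight, then run Kruskal:
R4-R7 (3): add. Components now {R4,R7} {R8} {R9} {R1} {R3}
R7-R8 (3): add. Components now {R4,R7,R8} {R9} {R1} {R3}
R8-R9 (3): add. Components now {R4,R7,R8,R9} {R1} {R3}
R3-R4 (5): add. Components now {R3,R4,R7,R8,R9} {R1}
R7-R9 (7): skip — R7 and R9 already connected.
R1-R9 (10): add. Components now {R1,R3,R4,R7,R8,R9}
Edges rejected before the tree was complete: 1.

1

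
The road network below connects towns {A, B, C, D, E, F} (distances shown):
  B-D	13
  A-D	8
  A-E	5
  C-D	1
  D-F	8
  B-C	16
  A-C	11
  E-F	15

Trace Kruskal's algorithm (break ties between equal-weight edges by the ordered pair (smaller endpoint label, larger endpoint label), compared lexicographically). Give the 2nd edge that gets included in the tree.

Kruskal: consider edges lightest-first.
C-D (1): add — endpoints in different components.
A-E (5): add — endpoints in different components.
A-D (8): add — endpoints in different components.
D-F (8): add — endpoints in different components.
A-C (11): skip — A and C already connected.
B-D (13): add — endpoints in different components.
The 2nd edge added is A-E.

A-E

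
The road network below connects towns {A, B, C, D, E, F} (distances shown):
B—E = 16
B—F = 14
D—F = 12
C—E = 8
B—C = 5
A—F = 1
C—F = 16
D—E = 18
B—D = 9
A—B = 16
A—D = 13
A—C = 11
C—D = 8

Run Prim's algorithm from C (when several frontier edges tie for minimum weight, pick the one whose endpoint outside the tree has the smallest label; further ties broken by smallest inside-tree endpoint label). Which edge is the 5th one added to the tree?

Grow the tree from C using Prim:
Step 1: cheapest edge leaving the tree is B—C (5); add B.
Step 2: cheapest edge leaving the tree is C—D (8); add D.
Step 3: cheapest edge leaving the tree is C—E (8); add E.
Step 4: cheapest edge leaving the tree is A—C (11); add A.
Step 5: cheapest edge leaving the tree is A—F (1); add F.
The 5th edge added is A—F.

A-F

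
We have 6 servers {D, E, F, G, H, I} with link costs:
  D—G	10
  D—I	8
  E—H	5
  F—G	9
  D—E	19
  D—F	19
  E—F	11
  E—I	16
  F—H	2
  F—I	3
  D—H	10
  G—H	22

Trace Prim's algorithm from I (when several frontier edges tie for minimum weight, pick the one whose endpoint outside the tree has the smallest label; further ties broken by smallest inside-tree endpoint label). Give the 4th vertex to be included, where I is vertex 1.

E

Prim, starting at I.
Step 1: frontier [F—I 3, D—I 8, E—I 16] → take F—I (3); add F.
Step 2: frontier [F—H 2, F—G 9, E—F 11, D—F 19, D—I 8, E—I 16] → take F—H (2); add H.
Step 3: frontier [F—G 9, E—F 11, D—F 19, E—H 5, D—H 10, G—H 22, D—I 8, E—I 16] → take E—H (5); add E.
Step 4: frontier [D—E 19, F—G 9, D—F 19, D—H 10, G—H 22, D—I 8] → take D—I (8); add D.
Step 5: frontier [D—G 10, F—G 9, G—H 22] → take F—G (9); add G.
Vertex order: I, F, H, E, D, G. The 4th vertex is E.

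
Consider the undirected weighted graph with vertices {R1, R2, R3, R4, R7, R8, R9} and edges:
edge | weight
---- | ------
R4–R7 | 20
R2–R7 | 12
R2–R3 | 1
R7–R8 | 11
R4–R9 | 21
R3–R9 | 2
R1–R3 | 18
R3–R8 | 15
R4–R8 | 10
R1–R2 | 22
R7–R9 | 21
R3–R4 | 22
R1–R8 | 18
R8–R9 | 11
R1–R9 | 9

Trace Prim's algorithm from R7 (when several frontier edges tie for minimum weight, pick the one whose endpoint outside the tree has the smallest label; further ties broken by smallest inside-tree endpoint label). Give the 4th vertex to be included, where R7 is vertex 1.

R9

Prim's algorithm from R7:
Step 1: cheapest edge leaving the tree is R7–R8 (11); add R8.
Step 2: cheapest edge leaving the tree is R4–R8 (10); add R4.
Step 3: cheapest edge leaving the tree is R8–R9 (11); add R9.
Step 4: cheapest edge leaving the tree is R3–R9 (2); add R3.
Step 5: cheapest edge leaving the tree is R2–R3 (1); add R2.
Step 6: cheapest edge leaving the tree is R1–R9 (9); add R1.
Vertex order: R7, R8, R4, R9, R3, R2, R1. The 4th vertex is R9.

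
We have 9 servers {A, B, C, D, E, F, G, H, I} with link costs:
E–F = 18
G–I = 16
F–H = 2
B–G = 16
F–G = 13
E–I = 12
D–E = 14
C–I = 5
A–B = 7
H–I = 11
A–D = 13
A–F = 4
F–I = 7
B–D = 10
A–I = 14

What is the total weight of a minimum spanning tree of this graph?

60

Kruskal's algorithm — process edges by increasing weight (ties by edge label):
F–H (2): add — endpoints in different components.
A–F (4): add — endpoints in different components.
C–I (5): add — endpoints in different components.
A–B (7): add — endpoints in different components.
F–I (7): add — endpoints in different components.
B–D (10): add — endpoints in different components.
H–I (11): skip — H and I already connected.
E–I (12): add — endpoints in different components.
A–D (13): skip — A and D already connected.
F–G (13): add — endpoints in different components.
MST edges: F–H, A–F, C–I, A–B, F–I, B–D, E–I, F–G; total weight 2+4+5+7+7+10+12+13 = 60.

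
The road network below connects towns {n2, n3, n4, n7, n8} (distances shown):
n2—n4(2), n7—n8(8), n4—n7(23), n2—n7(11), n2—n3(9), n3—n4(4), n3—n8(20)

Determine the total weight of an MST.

25

Grow the tree from n4 using Prim:
Step 1: cheapest edge leaving the tree is n2—n4 (2); add n2.
Step 2: cheapest edge leaving the tree is n3—n4 (4); add n3.
Step 3: cheapest edge leaving the tree is n2—n7 (11); add n7.
Step 4: cheapest edge leaving the tree is n7—n8 (8); add n8.
MST edges: n2—n4, n3—n4, n2—n7, n7—n8; total weight 2+4+11+8 = 25.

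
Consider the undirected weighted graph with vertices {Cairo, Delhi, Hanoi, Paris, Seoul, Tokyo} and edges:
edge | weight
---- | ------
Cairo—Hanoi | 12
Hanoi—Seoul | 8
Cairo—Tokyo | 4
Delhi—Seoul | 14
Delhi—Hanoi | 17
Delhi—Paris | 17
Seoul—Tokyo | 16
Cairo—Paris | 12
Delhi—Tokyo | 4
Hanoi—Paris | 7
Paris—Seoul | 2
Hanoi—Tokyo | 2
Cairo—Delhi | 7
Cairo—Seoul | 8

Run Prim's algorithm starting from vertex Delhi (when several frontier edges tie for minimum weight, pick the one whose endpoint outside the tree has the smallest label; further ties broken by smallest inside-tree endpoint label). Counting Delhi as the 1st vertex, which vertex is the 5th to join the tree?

Prim, starting at Delhi.
Step 1: cheapest edge leaving the tree is Delhi—Tokyo (4); add Tokyo.
Step 2: cheapest edge leaving the tree is Hanoi—Tokyo (2); add Hanoi.
Step 3: cheapest edge leaving the tree is Cairo—Tokyo (4); add Cairo.
Step 4: cheapest edge leaving the tree is Hanoi—Paris (7); add Paris.
Step 5: cheapest edge leaving the tree is Paris—Seoul (2); add Seoul.
Vertex order: Delhi, Tokyo, Hanoi, Cairo, Paris, Seoul. The 5th vertex is Paris.

Paris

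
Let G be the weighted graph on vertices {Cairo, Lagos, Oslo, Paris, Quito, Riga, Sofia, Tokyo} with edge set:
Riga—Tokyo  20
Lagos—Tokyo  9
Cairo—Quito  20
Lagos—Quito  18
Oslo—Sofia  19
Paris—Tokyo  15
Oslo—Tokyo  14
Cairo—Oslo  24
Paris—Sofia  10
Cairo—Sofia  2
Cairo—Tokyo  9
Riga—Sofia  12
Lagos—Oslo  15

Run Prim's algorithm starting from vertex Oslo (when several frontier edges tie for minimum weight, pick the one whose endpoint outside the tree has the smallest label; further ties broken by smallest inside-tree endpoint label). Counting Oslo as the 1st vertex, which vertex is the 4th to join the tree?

Sofia

Prim's algorithm from Oslo:
Step 1: cheapest edge leaving the tree is Oslo—Tokyo (14); add Tokyo.
Step 2: cheapest edge leaving the tree is Cairo—Tokyo (9); add Cairo.
Step 3: cheapest edge leaving the tree is Cairo—Sofia (2); add Sofia.
Step 4: cheapest edge leaving the tree is Lagos—Tokyo (9); add Lagos.
Step 5: cheapest edge leaving the tree is Paris—Sofia (10); add Paris.
Step 6: cheapest edge leaving the tree is Riga—Sofia (12); add Riga.
Step 7: cheapest edge leaving the tree is Lagos—Quito (18); add Quito.
Vertex order: Oslo, Tokyo, Cairo, Sofia, Lagos, Paris, Riga, Quito. The 4th vertex is Sofia.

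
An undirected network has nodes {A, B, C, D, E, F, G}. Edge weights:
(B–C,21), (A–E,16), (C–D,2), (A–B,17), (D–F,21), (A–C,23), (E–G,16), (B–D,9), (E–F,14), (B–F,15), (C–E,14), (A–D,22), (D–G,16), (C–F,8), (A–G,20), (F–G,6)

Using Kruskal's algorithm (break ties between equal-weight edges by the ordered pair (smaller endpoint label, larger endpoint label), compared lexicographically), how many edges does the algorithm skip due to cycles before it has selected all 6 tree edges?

2

Sort edges by weight, then run Kruskal:
C–D (2): add — endpoints in different components.
F–G (6): add — endpoints in different components.
C–F (8): add — endpoints in different components.
B–D (9): add — endpoints in different components.
C–E (14): add — endpoints in different components.
E–F (14): skip — E and F already connected.
B–F (15): skip — B and F already connected.
A–E (16): add — endpoints in different components.
Edges rejected before the tree was complete: 2.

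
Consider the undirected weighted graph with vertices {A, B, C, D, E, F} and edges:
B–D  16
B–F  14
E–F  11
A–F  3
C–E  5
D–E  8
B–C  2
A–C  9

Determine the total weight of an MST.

27

Sort edges by weight, then run Kruskal:
B–C (2): add — endpoints in different components.
A–F (3): add — endpoints in different components.
C–E (5): add — endpoints in different components.
D–E (8): add — endpoints in different components.
A–C (9): add — endpoints in different components.
MST edges: B–C, A–F, C–E, D–E, A–C; total weight 2+3+5+8+9 = 27.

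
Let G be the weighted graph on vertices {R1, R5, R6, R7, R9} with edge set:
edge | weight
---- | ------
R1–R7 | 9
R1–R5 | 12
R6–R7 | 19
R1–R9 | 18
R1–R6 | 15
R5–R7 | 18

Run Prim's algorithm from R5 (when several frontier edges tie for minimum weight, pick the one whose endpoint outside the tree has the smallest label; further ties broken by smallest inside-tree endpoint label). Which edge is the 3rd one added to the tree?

R1-R6

Prim, starting at R5.
Step 1: frontier [R1–R5 12, R5–R7 18] → take R1–R5 (12); add R1.
Step 2: frontier [R1–R7 9, R1–R6 15, R1–R9 18, R5–R7 18] → take R1–R7 (9); add R7.
Step 3: frontier [R1–R6 15, R1–R9 18, R6–R7 19] → take R1–R6 (15); add R6.
Step 4: frontier [R1–R9 18] → take R1–R9 (18); add R9.
The 3rd edge added is R1–R6.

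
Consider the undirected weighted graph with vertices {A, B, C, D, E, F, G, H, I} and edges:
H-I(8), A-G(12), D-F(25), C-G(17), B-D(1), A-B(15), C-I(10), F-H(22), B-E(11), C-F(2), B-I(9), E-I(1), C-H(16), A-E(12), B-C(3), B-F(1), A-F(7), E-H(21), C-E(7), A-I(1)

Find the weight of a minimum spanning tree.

33

Kruskal's algorithm — process edges by increasing weight (ties by edge label):
A-I (1): add — endpoints in different components.
B-D (1): add — endpoints in different components.
B-F (1): add — endpoints in different components.
E-I (1): add — endpoints in different components.
C-F (2): add — endpoints in different components.
B-C (3): skip — B and C already connected.
A-F (7): add — endpoints in different components.
C-E (7): skip — C and E already connected.
H-I (8): add — endpoints in different components.
B-I (9): skip — B and I already connected.
C-I (10): skip — C and I already connected.
B-E (11): skip — B and E already connected.
A-E (12): skip — A and E already connected.
A-G (12): add — endpoints in different components.
MST edges: A-I, B-D, B-F, E-I, C-F, A-F, H-I, A-G; total weight 1+1+1+1+2+7+8+12 = 33.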